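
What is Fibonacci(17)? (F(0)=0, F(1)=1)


F(n)=F(n-1)+F(n-2)
...F(15)=610, F(16)=987, F(17)=1597


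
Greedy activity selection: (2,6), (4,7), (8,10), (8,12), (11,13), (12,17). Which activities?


Greedy: pick earliest-ending, then skip overlaps.
Selected (3 activities): [(2, 6), (8, 10), (11, 13)]


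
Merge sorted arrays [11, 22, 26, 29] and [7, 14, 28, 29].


Compare heads, take smaller each step.
Merged: [7, 11, 14, 22, 26, 28, 29, 29]


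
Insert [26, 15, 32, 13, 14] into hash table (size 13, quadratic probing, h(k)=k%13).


Insertions: 26->slot 0; 15->slot 2; 32->slot 6; 13->slot 1; 14->slot 5
Table: [26, 13, 15, None, None, 14, 32, None, None, None, None, None, None]


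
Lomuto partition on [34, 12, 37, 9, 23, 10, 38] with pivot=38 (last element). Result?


Elements <= 38 go left of pivot.
Result: [34, 12, 37, 9, 23, 10, 38], pivot at index 6


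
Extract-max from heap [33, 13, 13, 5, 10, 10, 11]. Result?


Max = 33
Replace root with last, heapify down
Resulting heap: [13, 11, 13, 5, 10, 10]


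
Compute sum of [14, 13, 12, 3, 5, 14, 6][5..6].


Prefix sums: [0, 14, 27, 39, 42, 47, 61, 67]
Sum[5..6] = prefix[7] - prefix[5] = 67 - 47 = 20


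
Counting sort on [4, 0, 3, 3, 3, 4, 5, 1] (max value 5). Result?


Count array: [1, 1, 0, 3, 2, 1]
Reconstruct: [0, 1, 3, 3, 3, 4, 4, 5]


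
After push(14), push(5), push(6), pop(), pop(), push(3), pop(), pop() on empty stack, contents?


push(14) -> [14]
push(5) -> [14, 5]
push(6) -> [14, 5, 6]
pop() returns 6 -> [14, 5]
pop() returns 5 -> [14]
push(3) -> [14, 3]
pop() returns 3 -> [14]
pop() returns 14 -> []
Final stack (bottom to top): []


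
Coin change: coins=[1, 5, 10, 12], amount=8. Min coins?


dp[0]=0; dp[i]=1+min(dp[i-c] for c in coins)
...dp[3]=3, dp[4]=4, dp[5]=1, dp[6]=2, dp[7]=3, dp[8]=4
Minimum coins for 8 = 4


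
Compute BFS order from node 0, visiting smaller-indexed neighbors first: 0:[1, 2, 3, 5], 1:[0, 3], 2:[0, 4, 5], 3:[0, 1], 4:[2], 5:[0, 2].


BFS queue: start with [0]
Visit order: [0, 1, 2, 3, 5, 4]


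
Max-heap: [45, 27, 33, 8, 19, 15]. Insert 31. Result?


Append 31: [45, 27, 33, 8, 19, 15, 31]
Bubble up: no swaps needed
Result: [45, 27, 33, 8, 19, 15, 31]


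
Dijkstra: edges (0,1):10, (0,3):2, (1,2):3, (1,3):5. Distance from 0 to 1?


Dijkstra from 0:
Distances: {0: 0, 1: 7, 2: 10, 3: 2}
Shortest distance to 1 = 7, path = [0, 3, 1]


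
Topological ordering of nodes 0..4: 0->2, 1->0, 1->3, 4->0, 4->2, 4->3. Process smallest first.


Kahn's algorithm, process smallest node first
Order: [1, 4, 0, 2, 3]


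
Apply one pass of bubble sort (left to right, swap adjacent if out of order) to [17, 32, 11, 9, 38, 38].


After one pass: [17, 11, 9, 32, 38, 38]


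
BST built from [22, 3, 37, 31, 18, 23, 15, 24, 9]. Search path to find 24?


BST root = 22
Search for 24: compare at each node
Path: [22, 37, 31, 23, 24]


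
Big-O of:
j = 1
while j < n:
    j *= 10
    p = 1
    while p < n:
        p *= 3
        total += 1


Per nesting level: O(log n) * O(log n) = O((log n)^2)
Complexity: O((log n)^2)


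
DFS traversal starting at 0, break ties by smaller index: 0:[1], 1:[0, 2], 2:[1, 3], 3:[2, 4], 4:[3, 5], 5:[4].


DFS stack-based: start with [0]
Visit order: [0, 1, 2, 3, 4, 5]


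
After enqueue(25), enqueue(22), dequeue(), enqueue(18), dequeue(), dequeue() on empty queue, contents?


enqueue(25) -> [25]
enqueue(22) -> [25, 22]
dequeue() returns 25 -> [22]
enqueue(18) -> [22, 18]
dequeue() returns 22 -> [18]
dequeue() returns 18 -> []
Final queue (front to back): []


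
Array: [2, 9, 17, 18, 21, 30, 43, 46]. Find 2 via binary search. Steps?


Search for 2:
[0,7] mid=3 arr[3]=18
[0,2] mid=1 arr[1]=9
[0,0] mid=0 arr[0]=2
Total: 3 comparisons


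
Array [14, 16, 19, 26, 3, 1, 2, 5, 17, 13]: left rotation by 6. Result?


Left rotate by 6: [2, 5, 17, 13, 14, 16, 19, 26, 3, 1]


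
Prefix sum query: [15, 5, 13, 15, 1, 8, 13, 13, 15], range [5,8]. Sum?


Prefix sums: [0, 15, 20, 33, 48, 49, 57, 70, 83, 98]
Sum[5..8] = prefix[9] - prefix[5] = 98 - 49 = 49


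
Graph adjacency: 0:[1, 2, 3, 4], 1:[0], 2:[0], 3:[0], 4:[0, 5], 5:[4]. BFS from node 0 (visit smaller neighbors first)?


BFS queue: start with [0]
Visit order: [0, 1, 2, 3, 4, 5]


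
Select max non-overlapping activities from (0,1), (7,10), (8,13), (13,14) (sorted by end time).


Greedy: pick earliest-ending, then skip overlaps.
Selected (3 activities): [(0, 1), (7, 10), (13, 14)]


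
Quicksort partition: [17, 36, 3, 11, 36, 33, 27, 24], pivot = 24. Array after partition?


Elements <= 24 go left of pivot.
Result: [17, 3, 11, 24, 36, 33, 27, 36], pivot at index 3


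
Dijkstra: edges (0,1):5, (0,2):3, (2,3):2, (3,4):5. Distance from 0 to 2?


Dijkstra from 0:
Distances: {0: 0, 1: 5, 2: 3, 3: 5, 4: 10}
Shortest distance to 2 = 3, path = [0, 2]


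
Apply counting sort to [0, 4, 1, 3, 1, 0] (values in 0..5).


Count array: [2, 2, 0, 1, 1, 0]
Reconstruct: [0, 0, 1, 1, 3, 4]


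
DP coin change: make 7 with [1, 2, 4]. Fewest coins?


dp[0]=0; dp[i]=1+min(dp[i-c] for c in coins)
...dp[2]=1, dp[3]=2, dp[4]=1, dp[5]=2, dp[6]=2, dp[7]=3
Minimum coins for 7 = 3


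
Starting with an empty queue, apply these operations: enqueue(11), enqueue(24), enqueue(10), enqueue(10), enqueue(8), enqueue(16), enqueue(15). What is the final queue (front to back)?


enqueue(11) -> [11]
enqueue(24) -> [11, 24]
enqueue(10) -> [11, 24, 10]
enqueue(10) -> [11, 24, 10, 10]
enqueue(8) -> [11, 24, 10, 10, 8]
enqueue(16) -> [11, 24, 10, 10, 8, 16]
enqueue(15) -> [11, 24, 10, 10, 8, 16, 15]
Final queue (front to back): [11, 24, 10, 10, 8, 16, 15]


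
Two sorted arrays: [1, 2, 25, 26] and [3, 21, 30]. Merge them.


Compare heads, take smaller each step.
Merged: [1, 2, 3, 21, 25, 26, 30]


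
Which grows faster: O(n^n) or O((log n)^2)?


polylogarithmic grows slower than n^n
O((log n)^2) is asymptotically smaller; O(n^n) grows faster


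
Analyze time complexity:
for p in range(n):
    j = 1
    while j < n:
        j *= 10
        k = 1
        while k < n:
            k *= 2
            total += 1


Per nesting level: O(n) * O(log n) * O(log n) = O(n (log n)^2)
Complexity: O(n (log n)^2)


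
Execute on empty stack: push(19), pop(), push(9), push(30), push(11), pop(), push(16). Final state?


push(19) -> [19]
pop() returns 19 -> []
push(9) -> [9]
push(30) -> [9, 30]
push(11) -> [9, 30, 11]
pop() returns 11 -> [9, 30]
push(16) -> [9, 30, 16]
Final stack (bottom to top): [9, 30, 16]


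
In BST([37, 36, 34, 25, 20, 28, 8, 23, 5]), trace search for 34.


BST root = 37
Search for 34: compare at each node
Path: [37, 36, 34]


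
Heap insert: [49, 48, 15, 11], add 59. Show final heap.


Append 59: [49, 48, 15, 11, 59]
Bubble up: swap idx 4(59) with idx 1(48); swap idx 1(59) with idx 0(49)
Result: [59, 49, 15, 11, 48]


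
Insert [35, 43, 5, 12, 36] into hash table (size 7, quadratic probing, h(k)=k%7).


Insertions: 35->slot 0; 43->slot 1; 5->slot 5; 12->slot 6; 36->slot 2
Table: [35, 43, 36, None, None, 5, 12]


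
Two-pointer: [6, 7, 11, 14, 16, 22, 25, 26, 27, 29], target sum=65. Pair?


Two pointers: lo=0, hi=9
No pair sums to 65


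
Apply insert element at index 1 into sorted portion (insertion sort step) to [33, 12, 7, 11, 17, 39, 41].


After one pass: [12, 33, 7, 11, 17, 39, 41]


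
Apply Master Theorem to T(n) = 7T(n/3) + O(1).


a=7, b=3, c=0. log_3(7)=1.771 > c=0. Case 1: O(n^log_b(a)) = O(n^1.771)
Complexity: O(n^1.771)


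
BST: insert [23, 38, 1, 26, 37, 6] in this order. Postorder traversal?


Root = 23; build tree by BST insertion.
Postorder traversal: [6, 1, 37, 26, 38, 23]


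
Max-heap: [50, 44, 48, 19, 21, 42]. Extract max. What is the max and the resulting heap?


Max = 50
Replace root with last, heapify down
Resulting heap: [48, 44, 42, 19, 21]


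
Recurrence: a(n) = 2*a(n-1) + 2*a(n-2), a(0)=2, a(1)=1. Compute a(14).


Build bottom-up:
...a(12)=123008, a(13)=336064, a(14)=2*336064+2*123008=918144


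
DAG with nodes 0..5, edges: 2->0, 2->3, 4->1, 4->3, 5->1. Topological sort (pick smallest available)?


Kahn's algorithm, process smallest node first
Order: [2, 0, 4, 3, 5, 1]


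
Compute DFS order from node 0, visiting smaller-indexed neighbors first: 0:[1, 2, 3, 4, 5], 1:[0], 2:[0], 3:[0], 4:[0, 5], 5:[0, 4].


DFS stack-based: start with [0]
Visit order: [0, 1, 2, 3, 4, 5]


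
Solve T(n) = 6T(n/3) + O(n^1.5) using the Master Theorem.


a=6, b=3, c=1.5. log_3(6)=1.631 > c=1.5. Case 1: O(n^log_b(a)) = O(n^1.631)
Complexity: O(n^1.631)


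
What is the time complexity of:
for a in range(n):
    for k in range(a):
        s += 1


Per nesting level: O(n) * O(n) [triangular over a] = O(n^2)
Complexity: O(n^2)


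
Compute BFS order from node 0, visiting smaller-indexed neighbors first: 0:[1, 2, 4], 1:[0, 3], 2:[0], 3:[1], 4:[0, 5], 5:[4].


BFS queue: start with [0]
Visit order: [0, 1, 2, 4, 3, 5]


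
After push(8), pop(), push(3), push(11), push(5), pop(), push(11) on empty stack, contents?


push(8) -> [8]
pop() returns 8 -> []
push(3) -> [3]
push(11) -> [3, 11]
push(5) -> [3, 11, 5]
pop() returns 5 -> [3, 11]
push(11) -> [3, 11, 11]
Final stack (bottom to top): [3, 11, 11]


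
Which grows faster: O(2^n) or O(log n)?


logarithmic grows slower than exponential
O(log n) is asymptotically smaller; O(2^n) grows faster


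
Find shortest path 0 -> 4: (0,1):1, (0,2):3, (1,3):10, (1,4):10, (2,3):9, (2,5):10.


Dijkstra from 0:
Distances: {0: 0, 1: 1, 2: 3, 3: 11, 4: 11, 5: 13}
Shortest distance to 4 = 11, path = [0, 1, 4]


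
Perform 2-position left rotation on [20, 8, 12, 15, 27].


Left rotate by 2: [12, 15, 27, 20, 8]


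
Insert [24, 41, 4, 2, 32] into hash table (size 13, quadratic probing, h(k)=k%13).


Insertions: 24->slot 11; 41->slot 2; 4->slot 4; 2->slot 3; 32->slot 6
Table: [None, None, 41, 2, 4, None, 32, None, None, None, None, 24, None]


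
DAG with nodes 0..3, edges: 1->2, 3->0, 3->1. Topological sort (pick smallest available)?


Kahn's algorithm, process smallest node first
Order: [3, 0, 1, 2]


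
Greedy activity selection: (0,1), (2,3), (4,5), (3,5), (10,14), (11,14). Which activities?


Greedy: pick earliest-ending, then skip overlaps.
Selected (4 activities): [(0, 1), (2, 3), (4, 5), (10, 14)]


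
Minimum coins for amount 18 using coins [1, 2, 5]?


dp[0]=0; dp[i]=1+min(dp[i-c] for c in coins)
...dp[13]=4, dp[14]=4, dp[15]=3, dp[16]=4, dp[17]=4, dp[18]=5
Minimum coins for 18 = 5


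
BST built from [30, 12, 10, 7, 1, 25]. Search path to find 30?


BST root = 30
Search for 30: compare at each node
Path: [30]


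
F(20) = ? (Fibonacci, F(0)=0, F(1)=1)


F(n)=F(n-1)+F(n-2)
...F(18)=2584, F(19)=4181, F(20)=6765


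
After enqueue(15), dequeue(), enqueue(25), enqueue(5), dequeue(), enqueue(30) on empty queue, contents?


enqueue(15) -> [15]
dequeue() returns 15 -> []
enqueue(25) -> [25]
enqueue(5) -> [25, 5]
dequeue() returns 25 -> [5]
enqueue(30) -> [5, 30]
Final queue (front to back): [5, 30]


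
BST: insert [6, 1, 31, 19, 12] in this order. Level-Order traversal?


Root = 6; build tree by BST insertion.
Level-Order traversal: [6, 1, 31, 19, 12]


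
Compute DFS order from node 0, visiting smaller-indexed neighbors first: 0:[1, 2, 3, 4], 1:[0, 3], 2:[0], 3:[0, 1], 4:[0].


DFS stack-based: start with [0]
Visit order: [0, 1, 3, 2, 4]


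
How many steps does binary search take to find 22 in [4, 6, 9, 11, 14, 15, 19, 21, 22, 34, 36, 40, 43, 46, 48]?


Search for 22:
[0,14] mid=7 arr[7]=21
[8,14] mid=11 arr[11]=40
[8,10] mid=9 arr[9]=34
[8,8] mid=8 arr[8]=22
Total: 4 comparisons


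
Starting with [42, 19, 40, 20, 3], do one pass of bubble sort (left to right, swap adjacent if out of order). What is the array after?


After one pass: [19, 40, 20, 3, 42]


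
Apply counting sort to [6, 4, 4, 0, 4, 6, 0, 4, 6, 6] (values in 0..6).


Count array: [2, 0, 0, 0, 4, 0, 4]
Reconstruct: [0, 0, 4, 4, 4, 4, 6, 6, 6, 6]


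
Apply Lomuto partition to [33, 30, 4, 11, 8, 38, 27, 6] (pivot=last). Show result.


Elements <= 6 go left of pivot.
Result: [4, 6, 33, 11, 8, 38, 27, 30], pivot at index 1


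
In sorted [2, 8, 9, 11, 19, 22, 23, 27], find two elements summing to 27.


Two pointers: lo=0, hi=7
Found pair: (8, 19) summing to 27


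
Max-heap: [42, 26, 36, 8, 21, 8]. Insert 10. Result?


Append 10: [42, 26, 36, 8, 21, 8, 10]
Bubble up: no swaps needed
Result: [42, 26, 36, 8, 21, 8, 10]


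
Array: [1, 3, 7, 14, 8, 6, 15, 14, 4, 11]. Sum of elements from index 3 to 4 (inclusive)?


Prefix sums: [0, 1, 4, 11, 25, 33, 39, 54, 68, 72, 83]
Sum[3..4] = prefix[5] - prefix[3] = 33 - 11 = 22


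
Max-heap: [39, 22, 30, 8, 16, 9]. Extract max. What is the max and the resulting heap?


Max = 39
Replace root with last, heapify down
Resulting heap: [30, 22, 9, 8, 16]


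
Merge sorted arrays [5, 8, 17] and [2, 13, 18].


Compare heads, take smaller each step.
Merged: [2, 5, 8, 13, 17, 18]


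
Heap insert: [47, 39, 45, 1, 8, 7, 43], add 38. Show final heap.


Append 38: [47, 39, 45, 1, 8, 7, 43, 38]
Bubble up: swap idx 7(38) with idx 3(1)
Result: [47, 39, 45, 38, 8, 7, 43, 1]


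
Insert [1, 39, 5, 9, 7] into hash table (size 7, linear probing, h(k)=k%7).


Insertions: 1->slot 1; 39->slot 4; 5->slot 5; 9->slot 2; 7->slot 0
Table: [7, 1, 9, None, 39, 5, None]


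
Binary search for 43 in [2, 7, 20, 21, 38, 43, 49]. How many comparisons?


Search for 43:
[0,6] mid=3 arr[3]=21
[4,6] mid=5 arr[5]=43
Total: 2 comparisons


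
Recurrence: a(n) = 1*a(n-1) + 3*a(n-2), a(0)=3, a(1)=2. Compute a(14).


Build bottom-up:
...a(12)=36467, a(13)=83858, a(14)=1*83858+3*36467=193259


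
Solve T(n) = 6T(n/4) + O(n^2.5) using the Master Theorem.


a=6, b=4, c=2.5. log_4(6)=1.292 < c=2.5. Case 3: O(n^c) = O(n^2.500)
Complexity: O(n^2.500)


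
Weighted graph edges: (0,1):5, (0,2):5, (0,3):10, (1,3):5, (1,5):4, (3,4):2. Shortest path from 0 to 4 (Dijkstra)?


Dijkstra from 0:
Distances: {0: 0, 1: 5, 2: 5, 3: 10, 4: 12, 5: 9}
Shortest distance to 4 = 12, path = [0, 3, 4]


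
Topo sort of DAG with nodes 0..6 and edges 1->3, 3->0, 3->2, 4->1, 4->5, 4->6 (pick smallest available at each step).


Kahn's algorithm, process smallest node first
Order: [4, 1, 3, 0, 2, 5, 6]


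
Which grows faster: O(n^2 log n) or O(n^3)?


n^2 log n grows slower than cubic
O(n^2 log n) is asymptotically smaller; O(n^3) grows faster


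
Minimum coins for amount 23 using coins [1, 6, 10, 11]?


dp[0]=0; dp[i]=1+min(dp[i-c] for c in coins)
...dp[18]=3, dp[19]=4, dp[20]=2, dp[21]=2, dp[22]=2, dp[23]=3
Minimum coins for 23 = 3


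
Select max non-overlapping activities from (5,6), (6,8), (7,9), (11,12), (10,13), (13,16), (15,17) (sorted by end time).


Greedy: pick earliest-ending, then skip overlaps.
Selected (4 activities): [(5, 6), (6, 8), (11, 12), (13, 16)]


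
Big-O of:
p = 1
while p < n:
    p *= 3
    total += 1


Per nesting level: O(log n) = O(log n)
Complexity: O(log n)


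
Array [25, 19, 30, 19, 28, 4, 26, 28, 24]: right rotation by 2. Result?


Right rotate by 2: [28, 24, 25, 19, 30, 19, 28, 4, 26]


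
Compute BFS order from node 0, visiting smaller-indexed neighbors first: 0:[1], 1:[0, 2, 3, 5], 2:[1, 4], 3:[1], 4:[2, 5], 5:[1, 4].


BFS queue: start with [0]
Visit order: [0, 1, 2, 3, 5, 4]


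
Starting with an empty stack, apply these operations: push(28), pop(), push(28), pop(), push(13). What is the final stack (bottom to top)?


push(28) -> [28]
pop() returns 28 -> []
push(28) -> [28]
pop() returns 28 -> []
push(13) -> [13]
Final stack (bottom to top): [13]


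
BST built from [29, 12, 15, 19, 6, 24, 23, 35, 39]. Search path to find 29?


BST root = 29
Search for 29: compare at each node
Path: [29]


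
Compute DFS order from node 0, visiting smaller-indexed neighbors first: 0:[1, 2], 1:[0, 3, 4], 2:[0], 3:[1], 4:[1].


DFS stack-based: start with [0]
Visit order: [0, 1, 3, 4, 2]


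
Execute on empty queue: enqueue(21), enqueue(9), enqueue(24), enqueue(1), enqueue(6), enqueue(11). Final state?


enqueue(21) -> [21]
enqueue(9) -> [21, 9]
enqueue(24) -> [21, 9, 24]
enqueue(1) -> [21, 9, 24, 1]
enqueue(6) -> [21, 9, 24, 1, 6]
enqueue(11) -> [21, 9, 24, 1, 6, 11]
Final queue (front to back): [21, 9, 24, 1, 6, 11]


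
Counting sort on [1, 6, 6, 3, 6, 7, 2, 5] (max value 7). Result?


Count array: [0, 1, 1, 1, 0, 1, 3, 1]
Reconstruct: [1, 2, 3, 5, 6, 6, 6, 7]


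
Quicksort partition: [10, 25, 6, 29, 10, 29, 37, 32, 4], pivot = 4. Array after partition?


Elements <= 4 go left of pivot.
Result: [4, 25, 6, 29, 10, 29, 37, 32, 10], pivot at index 0


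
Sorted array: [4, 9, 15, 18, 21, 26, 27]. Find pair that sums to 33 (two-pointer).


Two pointers: lo=0, hi=6
Found pair: (15, 18) summing to 33


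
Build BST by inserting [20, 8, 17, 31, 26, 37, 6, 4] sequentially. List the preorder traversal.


Root = 20; build tree by BST insertion.
Preorder traversal: [20, 8, 6, 4, 17, 31, 26, 37]


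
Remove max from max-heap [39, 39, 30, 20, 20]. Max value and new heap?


Max = 39
Replace root with last, heapify down
Resulting heap: [39, 20, 30, 20]


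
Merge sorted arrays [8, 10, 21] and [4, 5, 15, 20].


Compare heads, take smaller each step.
Merged: [4, 5, 8, 10, 15, 20, 21]


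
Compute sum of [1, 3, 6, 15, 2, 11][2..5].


Prefix sums: [0, 1, 4, 10, 25, 27, 38]
Sum[2..5] = prefix[6] - prefix[2] = 38 - 4 = 34


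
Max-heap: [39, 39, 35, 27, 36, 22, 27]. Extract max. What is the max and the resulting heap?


Max = 39
Replace root with last, heapify down
Resulting heap: [39, 36, 35, 27, 27, 22]


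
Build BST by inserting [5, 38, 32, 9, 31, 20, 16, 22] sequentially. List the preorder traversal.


Root = 5; build tree by BST insertion.
Preorder traversal: [5, 38, 32, 9, 31, 20, 16, 22]


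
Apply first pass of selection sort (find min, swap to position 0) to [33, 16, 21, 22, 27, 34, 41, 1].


After one pass: [1, 16, 21, 22, 27, 34, 41, 33]


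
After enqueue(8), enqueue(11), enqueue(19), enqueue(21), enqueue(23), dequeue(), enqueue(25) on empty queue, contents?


enqueue(8) -> [8]
enqueue(11) -> [8, 11]
enqueue(19) -> [8, 11, 19]
enqueue(21) -> [8, 11, 19, 21]
enqueue(23) -> [8, 11, 19, 21, 23]
dequeue() returns 8 -> [11, 19, 21, 23]
enqueue(25) -> [11, 19, 21, 23, 25]
Final queue (front to back): [11, 19, 21, 23, 25]


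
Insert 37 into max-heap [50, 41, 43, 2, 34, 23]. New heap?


Append 37: [50, 41, 43, 2, 34, 23, 37]
Bubble up: no swaps needed
Result: [50, 41, 43, 2, 34, 23, 37]


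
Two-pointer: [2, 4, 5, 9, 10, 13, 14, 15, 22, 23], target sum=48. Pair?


Two pointers: lo=0, hi=9
No pair sums to 48


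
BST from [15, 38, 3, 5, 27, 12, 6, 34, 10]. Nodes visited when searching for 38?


BST root = 15
Search for 38: compare at each node
Path: [15, 38]


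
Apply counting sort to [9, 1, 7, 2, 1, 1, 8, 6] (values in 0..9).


Count array: [0, 3, 1, 0, 0, 0, 1, 1, 1, 1]
Reconstruct: [1, 1, 1, 2, 6, 7, 8, 9]


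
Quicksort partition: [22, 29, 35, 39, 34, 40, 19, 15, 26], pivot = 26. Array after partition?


Elements <= 26 go left of pivot.
Result: [22, 19, 15, 26, 34, 40, 29, 35, 39], pivot at index 3


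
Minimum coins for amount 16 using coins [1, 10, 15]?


dp[0]=0; dp[i]=1+min(dp[i-c] for c in coins)
...dp[11]=2, dp[12]=3, dp[13]=4, dp[14]=5, dp[15]=1, dp[16]=2
Minimum coins for 16 = 2


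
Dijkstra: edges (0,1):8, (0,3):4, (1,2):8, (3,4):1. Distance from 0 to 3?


Dijkstra from 0:
Distances: {0: 0, 1: 8, 2: 16, 3: 4, 4: 5}
Shortest distance to 3 = 4, path = [0, 3]


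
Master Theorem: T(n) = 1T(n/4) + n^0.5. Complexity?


a=1, b=4, c=0.5. log_4(1)=0 < c=0.5. Case 3: O(n^c) = O(sqrt(n))
Complexity: O(sqrt(n))


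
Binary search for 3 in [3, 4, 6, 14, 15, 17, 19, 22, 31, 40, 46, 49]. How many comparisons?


Search for 3:
[0,11] mid=5 arr[5]=17
[0,4] mid=2 arr[2]=6
[0,1] mid=0 arr[0]=3
Total: 3 comparisons


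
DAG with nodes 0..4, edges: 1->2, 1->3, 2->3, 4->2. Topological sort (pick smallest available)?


Kahn's algorithm, process smallest node first
Order: [0, 1, 4, 2, 3]


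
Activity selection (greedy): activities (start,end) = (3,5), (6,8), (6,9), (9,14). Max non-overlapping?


Greedy: pick earliest-ending, then skip overlaps.
Selected (3 activities): [(3, 5), (6, 8), (9, 14)]


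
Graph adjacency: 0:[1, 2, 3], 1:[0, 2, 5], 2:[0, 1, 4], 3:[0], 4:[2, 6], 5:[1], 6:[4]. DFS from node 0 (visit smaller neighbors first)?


DFS stack-based: start with [0]
Visit order: [0, 1, 2, 4, 6, 5, 3]


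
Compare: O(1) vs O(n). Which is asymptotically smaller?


constant grows slower than linear
O(1) is asymptotically smaller; O(n) grows faster


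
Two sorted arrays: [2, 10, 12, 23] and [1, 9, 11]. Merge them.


Compare heads, take smaller each step.
Merged: [1, 2, 9, 10, 11, 12, 23]


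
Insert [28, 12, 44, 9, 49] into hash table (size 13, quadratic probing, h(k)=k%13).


Insertions: 28->slot 2; 12->slot 12; 44->slot 5; 9->slot 9; 49->slot 10
Table: [None, None, 28, None, None, 44, None, None, None, 9, 49, None, 12]


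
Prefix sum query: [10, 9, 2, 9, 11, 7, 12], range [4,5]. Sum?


Prefix sums: [0, 10, 19, 21, 30, 41, 48, 60]
Sum[4..5] = prefix[6] - prefix[4] = 48 - 30 = 18


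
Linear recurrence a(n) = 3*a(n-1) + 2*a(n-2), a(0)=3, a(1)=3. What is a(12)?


Build bottom-up:
...a(10)=373119, a(11)=1328883, a(12)=3*1328883+2*373119=4732887


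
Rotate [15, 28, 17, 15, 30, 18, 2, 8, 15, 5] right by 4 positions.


Right rotate by 4: [2, 8, 15, 5, 15, 28, 17, 15, 30, 18]


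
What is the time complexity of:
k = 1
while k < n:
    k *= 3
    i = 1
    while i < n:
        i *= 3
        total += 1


Per nesting level: O(log n) * O(log n) = O((log n)^2)
Complexity: O((log n)^2)


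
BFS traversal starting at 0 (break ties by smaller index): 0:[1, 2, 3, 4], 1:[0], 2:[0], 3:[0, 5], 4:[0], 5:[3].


BFS queue: start with [0]
Visit order: [0, 1, 2, 3, 4, 5]


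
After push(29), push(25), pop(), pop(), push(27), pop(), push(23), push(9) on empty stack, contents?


push(29) -> [29]
push(25) -> [29, 25]
pop() returns 25 -> [29]
pop() returns 29 -> []
push(27) -> [27]
pop() returns 27 -> []
push(23) -> [23]
push(9) -> [23, 9]
Final stack (bottom to top): [23, 9]


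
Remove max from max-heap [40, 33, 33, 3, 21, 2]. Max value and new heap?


Max = 40
Replace root with last, heapify down
Resulting heap: [33, 21, 33, 3, 2]


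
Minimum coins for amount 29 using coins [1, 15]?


dp[0]=0; dp[i]=1+min(dp[i-c] for c in coins)
...dp[24]=10, dp[25]=11, dp[26]=12, dp[27]=13, dp[28]=14, dp[29]=15
Minimum coins for 29 = 15


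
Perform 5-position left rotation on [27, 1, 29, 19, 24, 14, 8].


Left rotate by 5: [14, 8, 27, 1, 29, 19, 24]


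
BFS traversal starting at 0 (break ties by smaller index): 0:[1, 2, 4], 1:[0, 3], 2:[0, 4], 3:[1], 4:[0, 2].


BFS queue: start with [0]
Visit order: [0, 1, 2, 4, 3]


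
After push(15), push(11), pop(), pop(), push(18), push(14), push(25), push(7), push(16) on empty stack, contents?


push(15) -> [15]
push(11) -> [15, 11]
pop() returns 11 -> [15]
pop() returns 15 -> []
push(18) -> [18]
push(14) -> [18, 14]
push(25) -> [18, 14, 25]
push(7) -> [18, 14, 25, 7]
push(16) -> [18, 14, 25, 7, 16]
Final stack (bottom to top): [18, 14, 25, 7, 16]


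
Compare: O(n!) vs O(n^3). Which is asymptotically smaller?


cubic grows slower than factorial
O(n^3) is asymptotically smaller; O(n!) grows faster


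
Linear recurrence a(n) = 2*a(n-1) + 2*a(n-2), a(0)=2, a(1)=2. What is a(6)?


Build bottom-up:
...a(4)=56, a(5)=152, a(6)=2*152+2*56=416


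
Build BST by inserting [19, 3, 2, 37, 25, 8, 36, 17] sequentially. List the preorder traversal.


Root = 19; build tree by BST insertion.
Preorder traversal: [19, 3, 2, 8, 17, 37, 25, 36]


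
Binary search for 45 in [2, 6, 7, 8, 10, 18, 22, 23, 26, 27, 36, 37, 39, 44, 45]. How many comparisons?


Search for 45:
[0,14] mid=7 arr[7]=23
[8,14] mid=11 arr[11]=37
[12,14] mid=13 arr[13]=44
[14,14] mid=14 arr[14]=45
Total: 4 comparisons


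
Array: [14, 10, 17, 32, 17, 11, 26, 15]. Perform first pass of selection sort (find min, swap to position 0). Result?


After one pass: [10, 14, 17, 32, 17, 11, 26, 15]


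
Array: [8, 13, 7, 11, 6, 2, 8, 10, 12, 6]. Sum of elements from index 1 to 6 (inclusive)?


Prefix sums: [0, 8, 21, 28, 39, 45, 47, 55, 65, 77, 83]
Sum[1..6] = prefix[7] - prefix[1] = 55 - 8 = 47


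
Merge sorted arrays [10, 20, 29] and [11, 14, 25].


Compare heads, take smaller each step.
Merged: [10, 11, 14, 20, 25, 29]


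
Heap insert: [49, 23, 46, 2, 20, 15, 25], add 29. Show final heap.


Append 29: [49, 23, 46, 2, 20, 15, 25, 29]
Bubble up: swap idx 7(29) with idx 3(2); swap idx 3(29) with idx 1(23)
Result: [49, 29, 46, 23, 20, 15, 25, 2]


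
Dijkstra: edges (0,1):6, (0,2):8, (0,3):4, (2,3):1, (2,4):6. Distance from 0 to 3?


Dijkstra from 0:
Distances: {0: 0, 1: 6, 2: 5, 3: 4, 4: 11}
Shortest distance to 3 = 4, path = [0, 3]


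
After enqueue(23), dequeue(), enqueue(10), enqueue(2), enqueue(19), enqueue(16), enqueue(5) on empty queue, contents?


enqueue(23) -> [23]
dequeue() returns 23 -> []
enqueue(10) -> [10]
enqueue(2) -> [10, 2]
enqueue(19) -> [10, 2, 19]
enqueue(16) -> [10, 2, 19, 16]
enqueue(5) -> [10, 2, 19, 16, 5]
Final queue (front to back): [10, 2, 19, 16, 5]


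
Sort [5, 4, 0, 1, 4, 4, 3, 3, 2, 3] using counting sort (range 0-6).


Count array: [1, 1, 1, 3, 3, 1, 0]
Reconstruct: [0, 1, 2, 3, 3, 3, 4, 4, 4, 5]


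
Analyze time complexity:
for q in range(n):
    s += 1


Per nesting level: O(n) = O(n)
Complexity: O(n)


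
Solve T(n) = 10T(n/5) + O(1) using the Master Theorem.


a=10, b=5, c=0. log_5(10)=1.431 > c=0. Case 1: O(n^log_b(a)) = O(n^1.431)
Complexity: O(n^1.431)


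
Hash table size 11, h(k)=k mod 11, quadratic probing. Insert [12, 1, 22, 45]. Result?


Insertions: 12->slot 1; 1->slot 2; 22->slot 0; 45->slot 5
Table: [22, 12, 1, None, None, 45, None, None, None, None, None]


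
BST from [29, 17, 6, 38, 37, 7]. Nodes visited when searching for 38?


BST root = 29
Search for 38: compare at each node
Path: [29, 38]


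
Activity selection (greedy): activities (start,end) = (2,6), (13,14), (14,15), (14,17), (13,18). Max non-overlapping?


Greedy: pick earliest-ending, then skip overlaps.
Selected (3 activities): [(2, 6), (13, 14), (14, 15)]


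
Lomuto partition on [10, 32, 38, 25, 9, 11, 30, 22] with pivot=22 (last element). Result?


Elements <= 22 go left of pivot.
Result: [10, 9, 11, 22, 32, 38, 30, 25], pivot at index 3


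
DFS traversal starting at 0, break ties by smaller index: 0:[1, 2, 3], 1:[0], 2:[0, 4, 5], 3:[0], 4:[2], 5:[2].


DFS stack-based: start with [0]
Visit order: [0, 1, 2, 4, 5, 3]


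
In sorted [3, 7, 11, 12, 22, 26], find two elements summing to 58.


Two pointers: lo=0, hi=5
No pair sums to 58


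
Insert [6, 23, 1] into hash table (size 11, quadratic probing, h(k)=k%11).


Insertions: 6->slot 6; 23->slot 1; 1->slot 2
Table: [None, 23, 1, None, None, None, 6, None, None, None, None]


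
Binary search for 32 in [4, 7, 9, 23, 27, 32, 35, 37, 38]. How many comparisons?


Search for 32:
[0,8] mid=4 arr[4]=27
[5,8] mid=6 arr[6]=35
[5,5] mid=5 arr[5]=32
Total: 3 comparisons


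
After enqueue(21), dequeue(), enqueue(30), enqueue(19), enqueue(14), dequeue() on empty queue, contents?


enqueue(21) -> [21]
dequeue() returns 21 -> []
enqueue(30) -> [30]
enqueue(19) -> [30, 19]
enqueue(14) -> [30, 19, 14]
dequeue() returns 30 -> [19, 14]
Final queue (front to back): [19, 14]


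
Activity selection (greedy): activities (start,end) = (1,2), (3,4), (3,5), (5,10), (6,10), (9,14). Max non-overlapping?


Greedy: pick earliest-ending, then skip overlaps.
Selected (3 activities): [(1, 2), (3, 4), (5, 10)]


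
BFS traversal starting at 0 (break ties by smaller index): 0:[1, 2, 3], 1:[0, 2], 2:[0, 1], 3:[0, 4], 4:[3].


BFS queue: start with [0]
Visit order: [0, 1, 2, 3, 4]


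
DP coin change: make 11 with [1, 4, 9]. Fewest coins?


dp[0]=0; dp[i]=1+min(dp[i-c] for c in coins)
...dp[6]=3, dp[7]=4, dp[8]=2, dp[9]=1, dp[10]=2, dp[11]=3
Minimum coins for 11 = 3


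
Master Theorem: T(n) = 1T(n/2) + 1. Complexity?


a=1, b=2, c=0. log_2(1)=0 = c=0. Case 2: O(n^c log n) = O(log n)
Complexity: O(log n)


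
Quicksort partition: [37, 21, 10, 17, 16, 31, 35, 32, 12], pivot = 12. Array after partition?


Elements <= 12 go left of pivot.
Result: [10, 12, 37, 17, 16, 31, 35, 32, 21], pivot at index 1


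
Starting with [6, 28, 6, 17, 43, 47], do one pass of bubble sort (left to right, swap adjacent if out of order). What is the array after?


After one pass: [6, 6, 17, 28, 43, 47]


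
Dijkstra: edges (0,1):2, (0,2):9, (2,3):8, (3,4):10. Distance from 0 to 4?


Dijkstra from 0:
Distances: {0: 0, 1: 2, 2: 9, 3: 17, 4: 27}
Shortest distance to 4 = 27, path = [0, 2, 3, 4]


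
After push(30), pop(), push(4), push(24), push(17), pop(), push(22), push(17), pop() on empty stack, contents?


push(30) -> [30]
pop() returns 30 -> []
push(4) -> [4]
push(24) -> [4, 24]
push(17) -> [4, 24, 17]
pop() returns 17 -> [4, 24]
push(22) -> [4, 24, 22]
push(17) -> [4, 24, 22, 17]
pop() returns 17 -> [4, 24, 22]
Final stack (bottom to top): [4, 24, 22]


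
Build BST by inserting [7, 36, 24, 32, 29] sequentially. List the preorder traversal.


Root = 7; build tree by BST insertion.
Preorder traversal: [7, 36, 24, 32, 29]


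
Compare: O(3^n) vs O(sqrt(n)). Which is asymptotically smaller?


sublinear grows slower than exponential (base 3)
O(sqrt(n)) is asymptotically smaller; O(3^n) grows faster


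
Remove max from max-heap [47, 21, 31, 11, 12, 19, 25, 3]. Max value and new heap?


Max = 47
Replace root with last, heapify down
Resulting heap: [31, 21, 25, 11, 12, 19, 3]


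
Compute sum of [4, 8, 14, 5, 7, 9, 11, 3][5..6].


Prefix sums: [0, 4, 12, 26, 31, 38, 47, 58, 61]
Sum[5..6] = prefix[7] - prefix[5] = 58 - 38 = 20


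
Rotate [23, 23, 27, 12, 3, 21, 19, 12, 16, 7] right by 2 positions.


Right rotate by 2: [16, 7, 23, 23, 27, 12, 3, 21, 19, 12]


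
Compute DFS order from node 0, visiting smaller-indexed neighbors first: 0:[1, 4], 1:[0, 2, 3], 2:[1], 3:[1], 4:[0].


DFS stack-based: start with [0]
Visit order: [0, 1, 2, 3, 4]


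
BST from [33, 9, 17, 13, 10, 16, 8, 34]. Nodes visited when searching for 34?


BST root = 33
Search for 34: compare at each node
Path: [33, 34]


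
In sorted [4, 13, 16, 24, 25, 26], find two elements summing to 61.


Two pointers: lo=0, hi=5
No pair sums to 61


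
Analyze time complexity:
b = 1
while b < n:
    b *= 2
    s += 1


Per nesting level: O(log n) = O(log n)
Complexity: O(log n)


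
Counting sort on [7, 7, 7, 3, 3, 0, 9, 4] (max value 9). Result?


Count array: [1, 0, 0, 2, 1, 0, 0, 3, 0, 1]
Reconstruct: [0, 3, 3, 4, 7, 7, 7, 9]


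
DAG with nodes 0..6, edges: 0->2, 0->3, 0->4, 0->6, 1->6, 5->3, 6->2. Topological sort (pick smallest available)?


Kahn's algorithm, process smallest node first
Order: [0, 1, 4, 5, 3, 6, 2]


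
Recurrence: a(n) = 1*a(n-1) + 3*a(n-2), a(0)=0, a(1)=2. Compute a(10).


Build bottom-up:
...a(8)=434, a(9)=1016, a(10)=1*1016+3*434=2318


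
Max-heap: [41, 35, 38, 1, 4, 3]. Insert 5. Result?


Append 5: [41, 35, 38, 1, 4, 3, 5]
Bubble up: no swaps needed
Result: [41, 35, 38, 1, 4, 3, 5]


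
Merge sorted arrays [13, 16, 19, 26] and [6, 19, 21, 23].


Compare heads, take smaller each step.
Merged: [6, 13, 16, 19, 19, 21, 23, 26]


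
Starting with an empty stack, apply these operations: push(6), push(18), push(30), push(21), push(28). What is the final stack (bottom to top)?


push(6) -> [6]
push(18) -> [6, 18]
push(30) -> [6, 18, 30]
push(21) -> [6, 18, 30, 21]
push(28) -> [6, 18, 30, 21, 28]
Final stack (bottom to top): [6, 18, 30, 21, 28]


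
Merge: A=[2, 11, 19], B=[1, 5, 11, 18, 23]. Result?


Compare heads, take smaller each step.
Merged: [1, 2, 5, 11, 11, 18, 19, 23]


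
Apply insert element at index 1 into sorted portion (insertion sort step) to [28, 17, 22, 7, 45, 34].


After one pass: [17, 28, 22, 7, 45, 34]


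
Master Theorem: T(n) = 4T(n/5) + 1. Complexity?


a=4, b=5, c=0. log_5(4)=0.861 > c=0. Case 1: O(n^log_b(a)) = O(n^0.861)
Complexity: O(n^0.861)


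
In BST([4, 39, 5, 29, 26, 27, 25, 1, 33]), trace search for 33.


BST root = 4
Search for 33: compare at each node
Path: [4, 39, 5, 29, 33]


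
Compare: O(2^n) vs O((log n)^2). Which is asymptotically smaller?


polylogarithmic grows slower than exponential
O((log n)^2) is asymptotically smaller; O(2^n) grows faster


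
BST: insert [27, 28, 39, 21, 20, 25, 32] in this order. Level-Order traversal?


Root = 27; build tree by BST insertion.
Level-Order traversal: [27, 21, 28, 20, 25, 39, 32]


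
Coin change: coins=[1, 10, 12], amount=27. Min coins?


dp[0]=0; dp[i]=1+min(dp[i-c] for c in coins)
...dp[22]=2, dp[23]=3, dp[24]=2, dp[25]=3, dp[26]=4, dp[27]=5
Minimum coins for 27 = 5


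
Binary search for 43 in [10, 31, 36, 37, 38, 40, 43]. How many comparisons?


Search for 43:
[0,6] mid=3 arr[3]=37
[4,6] mid=5 arr[5]=40
[6,6] mid=6 arr[6]=43
Total: 3 comparisons


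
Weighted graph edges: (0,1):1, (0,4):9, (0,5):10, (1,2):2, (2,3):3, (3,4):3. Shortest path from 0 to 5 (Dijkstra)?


Dijkstra from 0:
Distances: {0: 0, 1: 1, 2: 3, 3: 6, 4: 9, 5: 10}
Shortest distance to 5 = 10, path = [0, 5]


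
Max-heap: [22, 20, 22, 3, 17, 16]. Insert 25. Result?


Append 25: [22, 20, 22, 3, 17, 16, 25]
Bubble up: swap idx 6(25) with idx 2(22); swap idx 2(25) with idx 0(22)
Result: [25, 20, 22, 3, 17, 16, 22]


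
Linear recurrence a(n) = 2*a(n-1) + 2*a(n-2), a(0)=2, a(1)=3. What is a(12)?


Build bottom-up:
...a(10)=29856, a(11)=81568, a(12)=2*81568+2*29856=222848


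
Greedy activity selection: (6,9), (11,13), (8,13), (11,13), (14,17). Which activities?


Greedy: pick earliest-ending, then skip overlaps.
Selected (3 activities): [(6, 9), (11, 13), (14, 17)]


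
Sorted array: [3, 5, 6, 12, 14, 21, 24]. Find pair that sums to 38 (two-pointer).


Two pointers: lo=0, hi=6
Found pair: (14, 24) summing to 38


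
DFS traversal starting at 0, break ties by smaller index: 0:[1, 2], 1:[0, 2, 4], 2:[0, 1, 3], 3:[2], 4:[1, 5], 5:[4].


DFS stack-based: start with [0]
Visit order: [0, 1, 2, 3, 4, 5]


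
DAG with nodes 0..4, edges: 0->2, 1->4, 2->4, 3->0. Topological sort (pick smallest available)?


Kahn's algorithm, process smallest node first
Order: [1, 3, 0, 2, 4]


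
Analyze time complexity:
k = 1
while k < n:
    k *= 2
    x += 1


Per nesting level: O(log n) = O(log n)
Complexity: O(log n)


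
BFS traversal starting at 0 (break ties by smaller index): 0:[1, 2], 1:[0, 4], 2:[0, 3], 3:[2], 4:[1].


BFS queue: start with [0]
Visit order: [0, 1, 2, 4, 3]


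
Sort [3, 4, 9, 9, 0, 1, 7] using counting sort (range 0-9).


Count array: [1, 1, 0, 1, 1, 0, 0, 1, 0, 2]
Reconstruct: [0, 1, 3, 4, 7, 9, 9]


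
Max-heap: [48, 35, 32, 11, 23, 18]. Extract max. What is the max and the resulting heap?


Max = 48
Replace root with last, heapify down
Resulting heap: [35, 23, 32, 11, 18]


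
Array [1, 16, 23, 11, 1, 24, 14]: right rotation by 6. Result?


Right rotate by 6: [16, 23, 11, 1, 24, 14, 1]


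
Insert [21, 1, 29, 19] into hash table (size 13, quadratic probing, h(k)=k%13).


Insertions: 21->slot 8; 1->slot 1; 29->slot 3; 19->slot 6
Table: [None, 1, None, 29, None, None, 19, None, 21, None, None, None, None]


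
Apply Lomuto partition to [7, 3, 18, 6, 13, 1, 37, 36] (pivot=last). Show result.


Elements <= 36 go left of pivot.
Result: [7, 3, 18, 6, 13, 1, 36, 37], pivot at index 6


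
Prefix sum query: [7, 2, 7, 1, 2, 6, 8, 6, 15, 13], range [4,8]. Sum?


Prefix sums: [0, 7, 9, 16, 17, 19, 25, 33, 39, 54, 67]
Sum[4..8] = prefix[9] - prefix[4] = 54 - 17 = 37


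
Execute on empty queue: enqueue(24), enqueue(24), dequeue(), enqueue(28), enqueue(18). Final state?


enqueue(24) -> [24]
enqueue(24) -> [24, 24]
dequeue() returns 24 -> [24]
enqueue(28) -> [24, 28]
enqueue(18) -> [24, 28, 18]
Final queue (front to back): [24, 28, 18]


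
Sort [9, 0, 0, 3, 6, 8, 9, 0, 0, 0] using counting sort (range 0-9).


Count array: [5, 0, 0, 1, 0, 0, 1, 0, 1, 2]
Reconstruct: [0, 0, 0, 0, 0, 3, 6, 8, 9, 9]


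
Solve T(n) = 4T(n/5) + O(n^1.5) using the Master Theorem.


a=4, b=5, c=1.5. log_5(4)=0.861 < c=1.5. Case 3: O(n^c) = O(n^1.500)
Complexity: O(n^1.500)


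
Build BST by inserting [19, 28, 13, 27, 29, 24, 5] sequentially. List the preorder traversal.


Root = 19; build tree by BST insertion.
Preorder traversal: [19, 13, 5, 28, 27, 24, 29]


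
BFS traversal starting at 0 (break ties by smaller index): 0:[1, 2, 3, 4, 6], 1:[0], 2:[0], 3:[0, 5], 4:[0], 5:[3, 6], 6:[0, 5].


BFS queue: start with [0]
Visit order: [0, 1, 2, 3, 4, 6, 5]


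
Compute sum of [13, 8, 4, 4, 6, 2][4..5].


Prefix sums: [0, 13, 21, 25, 29, 35, 37]
Sum[4..5] = prefix[6] - prefix[4] = 37 - 29 = 8


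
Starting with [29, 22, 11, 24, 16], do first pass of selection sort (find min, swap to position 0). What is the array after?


After one pass: [11, 22, 29, 24, 16]


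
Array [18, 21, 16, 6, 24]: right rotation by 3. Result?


Right rotate by 3: [16, 6, 24, 18, 21]


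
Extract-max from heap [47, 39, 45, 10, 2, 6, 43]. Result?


Max = 47
Replace root with last, heapify down
Resulting heap: [45, 39, 43, 10, 2, 6]


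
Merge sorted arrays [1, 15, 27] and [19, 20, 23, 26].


Compare heads, take smaller each step.
Merged: [1, 15, 19, 20, 23, 26, 27]


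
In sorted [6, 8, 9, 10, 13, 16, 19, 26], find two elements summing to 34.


Two pointers: lo=0, hi=7
Found pair: (8, 26) summing to 34


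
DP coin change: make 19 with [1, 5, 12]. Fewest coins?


dp[0]=0; dp[i]=1+min(dp[i-c] for c in coins)
...dp[14]=3, dp[15]=3, dp[16]=4, dp[17]=2, dp[18]=3, dp[19]=4
Minimum coins for 19 = 4


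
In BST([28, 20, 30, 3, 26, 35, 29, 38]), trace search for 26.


BST root = 28
Search for 26: compare at each node
Path: [28, 20, 26]


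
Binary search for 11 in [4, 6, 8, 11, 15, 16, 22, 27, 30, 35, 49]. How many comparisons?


Search for 11:
[0,10] mid=5 arr[5]=16
[0,4] mid=2 arr[2]=8
[3,4] mid=3 arr[3]=11
Total: 3 comparisons


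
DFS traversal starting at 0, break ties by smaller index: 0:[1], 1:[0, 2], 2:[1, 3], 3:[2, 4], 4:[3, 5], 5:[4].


DFS stack-based: start with [0]
Visit order: [0, 1, 2, 3, 4, 5]


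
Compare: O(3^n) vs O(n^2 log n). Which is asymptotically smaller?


n^2 log n grows slower than exponential (base 3)
O(n^2 log n) is asymptotically smaller; O(3^n) grows faster


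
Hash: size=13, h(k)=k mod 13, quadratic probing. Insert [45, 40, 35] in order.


Insertions: 45->slot 6; 40->slot 1; 35->slot 9
Table: [None, 40, None, None, None, None, 45, None, None, 35, None, None, None]


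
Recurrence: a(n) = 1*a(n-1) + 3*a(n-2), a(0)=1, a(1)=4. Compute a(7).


Build bottom-up:
...a(5)=97, a(6)=217, a(7)=1*217+3*97=508


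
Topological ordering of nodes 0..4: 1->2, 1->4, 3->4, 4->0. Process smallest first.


Kahn's algorithm, process smallest node first
Order: [1, 2, 3, 4, 0]
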